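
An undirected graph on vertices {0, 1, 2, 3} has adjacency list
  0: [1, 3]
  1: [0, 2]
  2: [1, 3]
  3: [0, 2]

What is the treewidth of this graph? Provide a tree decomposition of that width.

Treewidth 2.
One such decomposition:
Bags: B1 = {0, 2, 3}  B2 = {0, 1, 2}
Tree: B1–B2

Every bag has size at most 3, so the width is 3 − 1 = 2 and tw(G) ≤ 2. For the lower bound, G contains the cycle 0–3–2–1–0, so G is not a forest; only forests have treewidth ≤ 1, hence tw(G) ≥ 2. Combining the bounds, tw(G) = 2.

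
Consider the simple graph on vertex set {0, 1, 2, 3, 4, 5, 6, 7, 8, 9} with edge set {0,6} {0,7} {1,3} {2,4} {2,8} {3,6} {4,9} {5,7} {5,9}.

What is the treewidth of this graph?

1

A width-1 tree decomposition is:
Bags: B1 = {1, 3}  B2 = {3, 6}  B3 = {0, 6}  B4 = {0, 7}  B5 = {5, 7}  B6 = {5, 9}  B7 = {4, 9}  B8 = {2, 4}  B9 = {2, 8}
Tree: B1–B2, B2–B3, B3–B4, B4–B5, B5–B6, B6–B7, B7–B8, B8–B9
Every bag has size at most 2, so the width is 2 − 1 = 1 and tw(G) ≤ 1. Since G has at least one edge (e.g. 1–3), it is not an edgeless graph, so tw(G) ≥ 1. Therefore the treewidth is 1.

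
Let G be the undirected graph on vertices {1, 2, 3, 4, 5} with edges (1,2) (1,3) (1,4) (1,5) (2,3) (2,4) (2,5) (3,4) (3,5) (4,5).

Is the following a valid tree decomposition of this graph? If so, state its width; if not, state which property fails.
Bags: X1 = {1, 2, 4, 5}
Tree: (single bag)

A tree decomposition must satisfy three properties: every vertex lies in some bag; for every edge, both endpoints lie together in some bag; and for every vertex, the bags containing it form a connected subtree. Here vertex 3 appears in no bag, so the decomposition is invalid.

No — vertex 3 appears in no bag.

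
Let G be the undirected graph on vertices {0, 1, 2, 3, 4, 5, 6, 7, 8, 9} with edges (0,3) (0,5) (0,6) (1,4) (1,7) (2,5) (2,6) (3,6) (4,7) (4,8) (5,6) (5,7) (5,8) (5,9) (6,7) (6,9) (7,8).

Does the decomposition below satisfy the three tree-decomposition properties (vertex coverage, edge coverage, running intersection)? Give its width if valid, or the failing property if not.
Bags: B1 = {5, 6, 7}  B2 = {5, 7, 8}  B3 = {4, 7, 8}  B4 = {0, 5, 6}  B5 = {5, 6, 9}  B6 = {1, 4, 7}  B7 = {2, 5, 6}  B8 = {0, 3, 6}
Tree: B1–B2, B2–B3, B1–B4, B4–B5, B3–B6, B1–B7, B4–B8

Yes; width 2.

Vertex coverage: the bags together contain {0, 1, 2, 3, 4, 5, 6, 7, 8, 9}, the full vertex set. Edge coverage: each edge of G has both endpoints in at least one bag. Running intersection: for every vertex, the bags containing it form a connected subtree. All three properties hold, so this is a valid tree decomposition of width max|bag| − 1 = 2, and hence tw(G) ≤ 2.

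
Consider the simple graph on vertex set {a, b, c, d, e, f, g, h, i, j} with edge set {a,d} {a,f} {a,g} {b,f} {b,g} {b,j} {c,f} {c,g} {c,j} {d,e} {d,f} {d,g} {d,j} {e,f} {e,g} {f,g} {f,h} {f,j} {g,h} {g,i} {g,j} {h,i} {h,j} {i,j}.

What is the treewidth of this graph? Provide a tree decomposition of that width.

Every bag has size at most 4, so the width is 4 − 1 = 3 and tw(G) ≤ 3. For the lower bound, the 4 vertices {d, f, g, j} are pairwise adjacent, and any tree decomposition puts a clique entirely inside one bag — forcing width ≥ 3. Hence tw(G) = 3 exactly.

Treewidth 3.
One optimal decomposition is:
Bags: B1 = {f, g, h, j}  B2 = {d, f, g, j}  B3 = {c, f, g, j}  B4 = {d, e, f, g}  B5 = {g, h, i, j}  B6 = {a, d, f, g}  B7 = {b, f, g, j}
Tree: B1–B2, B2–B3, B2–B4, B1–B5, B2–B6, B3–B7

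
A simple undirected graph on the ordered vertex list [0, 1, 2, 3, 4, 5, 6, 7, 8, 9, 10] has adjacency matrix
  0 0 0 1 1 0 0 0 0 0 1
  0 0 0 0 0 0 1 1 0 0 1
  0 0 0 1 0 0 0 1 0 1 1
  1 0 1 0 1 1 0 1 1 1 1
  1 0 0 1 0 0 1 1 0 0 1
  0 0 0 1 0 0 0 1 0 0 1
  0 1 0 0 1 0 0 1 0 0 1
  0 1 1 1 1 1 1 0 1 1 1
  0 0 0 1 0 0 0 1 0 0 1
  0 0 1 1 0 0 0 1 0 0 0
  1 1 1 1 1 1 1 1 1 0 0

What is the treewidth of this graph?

A width-3 tree decomposition is:
Bags: B1 = {3, 4, 7, 10}  B2 = {3, 5, 7, 10}  B3 = {4, 6, 7, 10}  B4 = {1, 6, 7, 10}  B5 = {2, 3, 7, 10}  B6 = {2, 3, 7, 9}  B7 = {3, 7, 8, 10}  B8 = {0, 3, 4, 10}
Tree: B1–B2, B1–B3, B3–B4, B1–B5, B5–B6, B1–B7, B1–B8
Each bag holds 4 vertices, so the decomposition has width 3, which upper-bounds the treewidth. For the lower bound, the 4 vertices {0, 3, 4, 10} are pairwise adjacent, and any tree decomposition puts a clique entirely inside one bag — forcing width ≥ 3. Combining the bounds, tw(G) = 3.

3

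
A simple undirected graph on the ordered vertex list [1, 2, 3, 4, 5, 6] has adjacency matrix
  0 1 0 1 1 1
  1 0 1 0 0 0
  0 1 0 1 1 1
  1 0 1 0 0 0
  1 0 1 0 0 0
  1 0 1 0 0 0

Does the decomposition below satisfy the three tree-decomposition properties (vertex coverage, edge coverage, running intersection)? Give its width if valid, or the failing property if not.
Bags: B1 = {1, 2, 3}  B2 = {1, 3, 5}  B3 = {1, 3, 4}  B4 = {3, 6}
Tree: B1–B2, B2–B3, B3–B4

No — edge (1,6) lies in no bag.

A tree decomposition must satisfy three properties: every vertex lies in some bag; for every edge, both endpoints lie together in some bag; and for every vertex, the bags containing it form a connected subtree. Here edge (1,6) lies in no bag, so the decomposition is invalid.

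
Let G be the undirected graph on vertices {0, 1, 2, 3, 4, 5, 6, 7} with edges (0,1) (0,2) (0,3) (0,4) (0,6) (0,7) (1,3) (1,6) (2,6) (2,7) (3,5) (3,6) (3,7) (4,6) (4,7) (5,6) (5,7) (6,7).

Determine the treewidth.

3

A width-3 tree decomposition is:
Bags: B1 = {0, 3, 6, 7}  B2 = {0, 1, 3, 6}  B3 = {0, 2, 6, 7}  B4 = {3, 5, 6, 7}  B5 = {0, 4, 6, 7}
Tree: B1–B2, B1–B3, B1–B4, B3–B5
The largest bag has 4 vertices, giving width 3; this decomposition certifies tw(G) ≤ 3. On the other hand G contains the 4-clique {0, 1, 3, 6}. A clique must lie in a single bag of any decomposition, so no decomposition can have width below 3. The upper and lower bounds meet at 3, so that is the treewidth.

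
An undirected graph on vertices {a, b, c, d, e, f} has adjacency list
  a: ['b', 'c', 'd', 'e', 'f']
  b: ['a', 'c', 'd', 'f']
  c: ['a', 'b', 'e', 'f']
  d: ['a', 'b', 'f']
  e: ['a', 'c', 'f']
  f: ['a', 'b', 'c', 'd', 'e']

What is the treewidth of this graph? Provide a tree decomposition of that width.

Treewidth 3.
Bags: B1 = {a, b, c, f}  B2 = {a, b, d, f}  B3 = {a, c, e, f}
Tree: B1–B2, B1–B3

Each bag holds 4 vertices, so the decomposition has width 3, which upper-bounds the treewidth. Conversely, {a, b, d, f} is a clique of size 4, and the vertices of any clique must share a bag in every tree decomposition; so some bag has ≥ 4 vertices and tw(G) ≥ 3. The upper and lower bounds meet at 3, so that is the treewidth.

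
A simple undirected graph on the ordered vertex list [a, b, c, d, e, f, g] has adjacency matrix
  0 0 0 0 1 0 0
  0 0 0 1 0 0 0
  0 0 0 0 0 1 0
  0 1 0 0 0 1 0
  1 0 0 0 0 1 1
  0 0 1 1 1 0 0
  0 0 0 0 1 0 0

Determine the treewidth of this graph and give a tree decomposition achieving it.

Every bag has size at most 2, so the width is 2 − 1 = 1 and tw(G) ≤ 1. Any graph with an edge has treewidth ≥ 1, and G has the edge f–e. Hence tw(G) = 1 exactly.

Treewidth 1.
One optimal decomposition is:
Bags: B1 = {e, f}  B2 = {a, e}  B3 = {d, f}  B4 = {e, g}  B5 = {c, f}  B6 = {b, d}
Tree: B1–B2, B1–B3, B1–B4, B3–B5, B3–B6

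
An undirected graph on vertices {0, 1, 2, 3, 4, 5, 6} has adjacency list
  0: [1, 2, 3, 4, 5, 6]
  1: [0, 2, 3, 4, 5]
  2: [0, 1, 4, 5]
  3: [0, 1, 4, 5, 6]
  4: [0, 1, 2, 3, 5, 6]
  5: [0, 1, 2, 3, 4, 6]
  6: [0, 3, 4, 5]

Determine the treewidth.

4

A width-4 tree decomposition is:
Bags: B1 = {0, 3, 4, 5, 6}  B2 = {0, 1, 3, 4, 5}  B3 = {0, 1, 2, 4, 5}
Tree: B1–B2, B2–B3
The largest bag has 5 vertices, giving width 4; this decomposition certifies tw(G) ≤ 4. On the other hand G contains the 5-clique {0, 1, 2, 4, 5}. A clique must lie in a single bag of any decomposition, so no decomposition can have width below 4. Hence tw(G) = 4 exactly.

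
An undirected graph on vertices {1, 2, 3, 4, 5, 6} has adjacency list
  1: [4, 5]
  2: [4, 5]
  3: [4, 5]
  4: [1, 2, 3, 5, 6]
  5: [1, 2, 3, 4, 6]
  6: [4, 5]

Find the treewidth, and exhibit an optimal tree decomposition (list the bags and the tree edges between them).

Treewidth 2.
One such decomposition:
Bags: B1 = {2, 4, 5}  B2 = {4, 5, 6}  B3 = {3, 4, 5}  B4 = {1, 4, 5}
Tree: B1–B2, B2–B3, B2–B4

Each bag holds 3 vertices, so the decomposition has width 2, which upper-bounds the treewidth. On the other hand G contains the 3-clique {1, 4, 5}. A clique must lie in a single bag of any decomposition, so no decomposition can have width below 2. The upper and lower bounds meet at 2, so that is the treewidth.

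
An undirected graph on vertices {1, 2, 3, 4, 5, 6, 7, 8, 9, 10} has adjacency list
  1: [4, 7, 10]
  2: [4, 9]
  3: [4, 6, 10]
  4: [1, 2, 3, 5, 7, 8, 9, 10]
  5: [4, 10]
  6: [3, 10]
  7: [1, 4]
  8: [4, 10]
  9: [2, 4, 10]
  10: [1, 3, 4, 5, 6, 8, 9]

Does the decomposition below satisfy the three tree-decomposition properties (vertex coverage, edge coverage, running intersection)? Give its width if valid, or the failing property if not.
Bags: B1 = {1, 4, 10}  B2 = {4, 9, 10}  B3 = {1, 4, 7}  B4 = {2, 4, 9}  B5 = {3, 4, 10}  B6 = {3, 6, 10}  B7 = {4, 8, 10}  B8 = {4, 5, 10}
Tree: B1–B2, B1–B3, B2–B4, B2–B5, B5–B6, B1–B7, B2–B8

Checking the three conditions: (i) the bags cover all of {1, 2, 3, 4, 5, 6, 7, 8, 9, 10}; (ii) for each edge, some bag contains both endpoints; (iii) the bags containing any fixed vertex form a subtree. All hold, so the decomposition is valid with width 3 − 1 = 2.

Yes; width 2.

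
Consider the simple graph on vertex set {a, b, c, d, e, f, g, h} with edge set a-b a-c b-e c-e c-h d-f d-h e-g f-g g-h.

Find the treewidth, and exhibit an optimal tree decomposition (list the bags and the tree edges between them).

Treewidth 2.
Bags: B1 = {a, b, e}  B2 = {a, c, e}  B3 = {c, e, g}  B4 = {c, g, h}  B5 = {f, g, h}  B6 = {d, f, h}
Tree: B1–B2, B2–B3, B3–B4, B4–B5, B5–B6

Each bag holds 3 vertices, so the decomposition has width 2, which upper-bounds the treewidth. For the lower bound, G contains the cycle b–a–c–e–b, so G is not a forest; only forests have treewidth ≤ 1, hence tw(G) ≥ 2. Combining the bounds, tw(G) = 2.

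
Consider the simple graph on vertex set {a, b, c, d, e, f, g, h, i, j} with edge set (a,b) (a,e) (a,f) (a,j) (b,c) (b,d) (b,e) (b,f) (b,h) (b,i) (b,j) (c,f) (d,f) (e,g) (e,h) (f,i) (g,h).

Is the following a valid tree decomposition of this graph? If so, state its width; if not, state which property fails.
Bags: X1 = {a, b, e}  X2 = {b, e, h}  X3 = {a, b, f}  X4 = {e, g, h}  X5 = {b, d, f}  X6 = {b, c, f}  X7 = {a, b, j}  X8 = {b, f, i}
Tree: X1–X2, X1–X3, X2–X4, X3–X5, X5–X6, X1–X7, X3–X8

Checking the three conditions: (i) the bags cover all of {a, b, c, d, e, f, g, h, i, j}; (ii) for each edge, some bag contains both endpoints; (iii) the bags containing any fixed vertex form a subtree. All hold, so the decomposition is valid with width 3 − 1 = 2.

Yes; width 2.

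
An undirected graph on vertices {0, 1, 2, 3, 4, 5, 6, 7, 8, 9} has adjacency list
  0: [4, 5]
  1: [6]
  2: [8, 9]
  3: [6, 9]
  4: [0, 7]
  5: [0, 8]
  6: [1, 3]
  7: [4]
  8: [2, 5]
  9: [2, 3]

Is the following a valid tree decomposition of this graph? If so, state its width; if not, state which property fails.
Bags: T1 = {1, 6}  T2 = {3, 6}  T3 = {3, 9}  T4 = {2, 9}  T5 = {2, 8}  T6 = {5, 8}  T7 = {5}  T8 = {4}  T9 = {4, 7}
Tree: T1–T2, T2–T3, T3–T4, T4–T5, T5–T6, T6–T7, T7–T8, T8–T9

No — vertex 0 appears in no bag.

A tree decomposition must satisfy three properties: every vertex lies in some bag; for every edge, both endpoints lie together in some bag; and for every vertex, the bags containing it form a connected subtree. Here vertex 0 appears in no bag, so the decomposition is invalid.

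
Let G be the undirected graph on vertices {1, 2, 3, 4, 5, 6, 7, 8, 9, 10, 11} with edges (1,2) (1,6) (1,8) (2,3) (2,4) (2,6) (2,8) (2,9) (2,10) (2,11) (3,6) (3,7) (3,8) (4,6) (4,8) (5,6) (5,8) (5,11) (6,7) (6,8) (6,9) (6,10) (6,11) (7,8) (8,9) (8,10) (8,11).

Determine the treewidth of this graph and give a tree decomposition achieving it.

The largest bag has 4 vertices, giving width 3; this decomposition certifies tw(G) ≤ 3. For the lower bound, the 4 vertices {1, 2, 6, 8} are pairwise adjacent, and any tree decomposition puts a clique entirely inside one bag — forcing width ≥ 3. The upper and lower bounds meet at 3, so that is the treewidth.

Treewidth 3.
One optimal decomposition is:
Bags: B1 = {2, 3, 6, 8}  B2 = {2, 6, 8, 9}  B3 = {2, 6, 8, 11}  B4 = {3, 6, 7, 8}  B5 = {2, 6, 8, 10}  B6 = {2, 4, 6, 8}  B7 = {1, 2, 6, 8}  B8 = {5, 6, 8, 11}
Tree: B1–B2, B1–B3, B1–B4, B2–B5, B3–B6, B5–B7, B3–B8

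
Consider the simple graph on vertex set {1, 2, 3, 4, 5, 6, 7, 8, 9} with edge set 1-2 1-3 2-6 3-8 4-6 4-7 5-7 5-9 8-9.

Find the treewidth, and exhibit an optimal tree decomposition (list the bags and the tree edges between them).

The largest bag has 3 vertices, giving width 2; this decomposition certifies tw(G) ≤ 2. For the lower bound, G contains the cycle 8–3–1–2–6–4–7–5–9–8, so G is not a forest; only forests have treewidth ≤ 1, hence tw(G) ≥ 2. The upper and lower bounds meet at 2, so that is the treewidth.

Treewidth 2.
One such decomposition:
Bags: B1 = {1, 3, 8}  B2 = {1, 2, 8}  B3 = {2, 6, 8}  B4 = {4, 6, 8}  B5 = {4, 7, 8}  B6 = {5, 7, 8}  B7 = {5, 8, 9}
Tree: B1–B2, B2–B3, B3–B4, B4–B5, B5–B6, B6–B7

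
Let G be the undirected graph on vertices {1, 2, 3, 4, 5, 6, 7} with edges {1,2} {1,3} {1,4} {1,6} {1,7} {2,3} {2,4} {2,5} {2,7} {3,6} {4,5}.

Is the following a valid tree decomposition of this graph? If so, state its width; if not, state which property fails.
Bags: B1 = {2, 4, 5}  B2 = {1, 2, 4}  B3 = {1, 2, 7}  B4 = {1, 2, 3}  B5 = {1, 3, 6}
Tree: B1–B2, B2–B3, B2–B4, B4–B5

Yes; width 2.

Checking the three conditions: (i) the bags cover all of {1, 2, 3, 4, 5, 6, 7}; (ii) for each edge, some bag contains both endpoints; (iii) the bags containing any fixed vertex form a subtree. All hold, so the decomposition is valid with width 3 − 1 = 2.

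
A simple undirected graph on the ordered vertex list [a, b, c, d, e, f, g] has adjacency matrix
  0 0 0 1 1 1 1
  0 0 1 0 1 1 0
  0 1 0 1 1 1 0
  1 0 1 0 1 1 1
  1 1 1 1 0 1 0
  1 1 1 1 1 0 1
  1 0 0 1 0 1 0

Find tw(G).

3

A width-3 tree decomposition is:
Bags: B1 = {a, d, e, f}  B2 = {c, d, e, f}  B3 = {b, c, e, f}  B4 = {a, d, f, g}
Tree: B1–B2, B2–B3, B1–B4
Each bag holds 4 vertices, so the decomposition has width 3, which upper-bounds the treewidth. On the other hand G contains the 4-clique {a, d, f, g}. A clique must lie in a single bag of any decomposition, so no decomposition can have width below 3. Therefore the treewidth is 3.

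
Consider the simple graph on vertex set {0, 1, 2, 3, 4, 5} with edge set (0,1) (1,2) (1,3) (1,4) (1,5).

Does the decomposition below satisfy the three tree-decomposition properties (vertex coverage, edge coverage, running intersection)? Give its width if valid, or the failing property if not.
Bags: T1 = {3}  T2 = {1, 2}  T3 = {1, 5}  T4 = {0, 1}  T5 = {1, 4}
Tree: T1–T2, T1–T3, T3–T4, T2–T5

A tree decomposition must satisfy three properties: every vertex lies in some bag; for every edge, both endpoints lie together in some bag; and for every vertex, the bags containing it form a connected subtree. Here edge (1,3) lies in no bag, so the decomposition is invalid.

No — edge (1,3) lies in no bag.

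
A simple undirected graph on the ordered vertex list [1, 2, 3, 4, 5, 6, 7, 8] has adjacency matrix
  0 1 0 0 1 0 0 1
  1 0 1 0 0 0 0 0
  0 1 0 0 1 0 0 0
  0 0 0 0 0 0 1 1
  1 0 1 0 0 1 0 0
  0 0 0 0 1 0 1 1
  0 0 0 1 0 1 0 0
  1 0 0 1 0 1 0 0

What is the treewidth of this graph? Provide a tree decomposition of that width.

Treewidth 2.
One optimal decomposition is:
Bags: B1 = {4, 7, 8}  B2 = {6, 7, 8}  B3 = {1, 6, 8}  B4 = {1, 5, 6}  B5 = {1, 2, 5}  B6 = {2, 3, 5}
Tree: B1–B2, B2–B3, B3–B4, B4–B5, B5–B6

The largest bag has 3 vertices, giving width 2; this decomposition certifies tw(G) ≤ 2. The edges 4–7–6–8–4 form a cycle, so G is not a tree and its treewidth is at least 2. Therefore the treewidth is 2.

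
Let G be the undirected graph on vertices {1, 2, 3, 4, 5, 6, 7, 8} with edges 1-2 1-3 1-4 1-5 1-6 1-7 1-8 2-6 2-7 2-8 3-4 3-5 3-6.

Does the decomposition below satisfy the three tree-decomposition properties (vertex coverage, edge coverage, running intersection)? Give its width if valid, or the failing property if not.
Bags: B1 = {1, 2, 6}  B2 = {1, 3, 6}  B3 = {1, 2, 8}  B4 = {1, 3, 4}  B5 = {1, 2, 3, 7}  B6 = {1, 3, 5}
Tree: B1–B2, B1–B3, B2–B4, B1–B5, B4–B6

A tree decomposition must satisfy three properties: every vertex lies in some bag; for every edge, both endpoints lie together in some bag; and for every vertex, the bags containing it form a connected subtree. Here bags containing vertex 3 are not connected in the tree, so the decomposition is invalid.

No — bags containing vertex 3 are not connected in the tree.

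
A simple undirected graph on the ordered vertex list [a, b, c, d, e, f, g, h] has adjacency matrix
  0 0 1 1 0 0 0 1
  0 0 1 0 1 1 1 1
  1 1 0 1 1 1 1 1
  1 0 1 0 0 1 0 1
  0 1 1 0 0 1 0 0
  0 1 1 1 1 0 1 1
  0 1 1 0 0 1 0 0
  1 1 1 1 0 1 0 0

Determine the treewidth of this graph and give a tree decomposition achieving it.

Treewidth 3.
One optimal decomposition is:
Bags: B1 = {c, d, f, h}  B2 = {b, c, f, h}  B3 = {a, c, d, h}  B4 = {b, c, f, g}  B5 = {b, c, e, f}
Tree: B1–B2, B1–B3, B2–B4, B2–B5

Every bag has size at most 4, so the width is 4 − 1 = 3 and tw(G) ≤ 3. Conversely, {a, c, d, h} is a clique of size 4, and the vertices of any clique must share a bag in every tree decomposition; so some bag has ≥ 4 vertices and tw(G) ≥ 3. Combining the bounds, tw(G) = 3.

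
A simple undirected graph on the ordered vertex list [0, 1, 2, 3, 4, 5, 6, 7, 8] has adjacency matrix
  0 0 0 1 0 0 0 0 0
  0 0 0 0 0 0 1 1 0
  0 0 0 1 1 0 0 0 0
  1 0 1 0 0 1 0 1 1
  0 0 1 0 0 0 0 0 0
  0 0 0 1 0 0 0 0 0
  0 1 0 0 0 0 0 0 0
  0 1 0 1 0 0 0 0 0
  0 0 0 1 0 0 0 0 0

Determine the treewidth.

A width-1 tree decomposition is:
Bags: B1 = {2, 4}  B2 = {2, 3}  B3 = {3, 7}  B4 = {1, 7}  B5 = {3, 5}  B6 = {0, 3}  B7 = {1, 6}  B8 = {3, 8}
Tree: B1–B2, B2–B3, B3–B4, B2–B5, B2–B6, B4–B7, B5–B8
Each bag holds 2 vertices, so the decomposition has width 1, which upper-bounds the treewidth. G has an edge, so its treewidth is at least 1. The upper and lower bounds meet at 1, so that is the treewidth.

1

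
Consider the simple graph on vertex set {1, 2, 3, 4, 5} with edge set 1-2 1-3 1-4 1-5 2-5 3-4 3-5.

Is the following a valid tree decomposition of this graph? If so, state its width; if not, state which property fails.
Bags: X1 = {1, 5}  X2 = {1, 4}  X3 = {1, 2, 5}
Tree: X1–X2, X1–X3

A tree decomposition must satisfy three properties: every vertex lies in some bag; for every edge, both endpoints lie together in some bag; and for every vertex, the bags containing it form a connected subtree. Here vertex 3 appears in no bag, so the decomposition is invalid.

No — vertex 3 appears in no bag.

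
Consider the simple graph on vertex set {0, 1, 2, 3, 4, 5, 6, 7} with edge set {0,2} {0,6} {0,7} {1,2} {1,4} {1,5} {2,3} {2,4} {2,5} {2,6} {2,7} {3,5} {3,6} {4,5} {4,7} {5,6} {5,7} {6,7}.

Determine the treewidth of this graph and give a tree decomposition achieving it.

Treewidth 3.
One such decomposition:
Bags: B1 = {2, 4, 5, 7}  B2 = {2, 5, 6, 7}  B3 = {2, 3, 5, 6}  B4 = {0, 2, 6, 7}  B5 = {1, 2, 4, 5}
Tree: B1–B2, B2–B3, B2–B4, B1–B5

Each bag holds 4 vertices, so the decomposition has width 3, which upper-bounds the treewidth. For the lower bound, the 4 vertices {0, 2, 6, 7} are pairwise adjacent, and any tree decomposition puts a clique entirely inside one bag — forcing width ≥ 3. Combining the bounds, tw(G) = 3.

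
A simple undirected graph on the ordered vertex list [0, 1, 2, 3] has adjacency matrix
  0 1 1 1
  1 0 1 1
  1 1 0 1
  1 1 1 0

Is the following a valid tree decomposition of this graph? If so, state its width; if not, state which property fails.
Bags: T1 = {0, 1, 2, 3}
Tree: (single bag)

Checking the three conditions: (i) the bags cover all of {0, 1, 2, 3}; (ii) for each edge, some bag contains both endpoints; (iii) the bags containing any fixed vertex form a subtree. All hold, so the decomposition is valid with width 4 − 1 = 3.

Yes; width 3.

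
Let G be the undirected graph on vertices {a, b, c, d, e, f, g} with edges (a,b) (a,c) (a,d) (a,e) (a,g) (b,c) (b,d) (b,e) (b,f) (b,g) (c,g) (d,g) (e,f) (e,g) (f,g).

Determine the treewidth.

3

A width-3 tree decomposition is:
Bags: B1 = {a, b, e, g}  B2 = {b, e, f, g}  B3 = {a, b, c, g}  B4 = {a, b, d, g}
Tree: B1–B2, B1–B3, B1–B4
The largest bag has 4 vertices, giving width 3; this decomposition certifies tw(G) ≤ 3. On the other hand G contains the 4-clique {a, b, d, g}. A clique must lie in a single bag of any decomposition, so no decomposition can have width below 3. Combining the bounds, tw(G) = 3.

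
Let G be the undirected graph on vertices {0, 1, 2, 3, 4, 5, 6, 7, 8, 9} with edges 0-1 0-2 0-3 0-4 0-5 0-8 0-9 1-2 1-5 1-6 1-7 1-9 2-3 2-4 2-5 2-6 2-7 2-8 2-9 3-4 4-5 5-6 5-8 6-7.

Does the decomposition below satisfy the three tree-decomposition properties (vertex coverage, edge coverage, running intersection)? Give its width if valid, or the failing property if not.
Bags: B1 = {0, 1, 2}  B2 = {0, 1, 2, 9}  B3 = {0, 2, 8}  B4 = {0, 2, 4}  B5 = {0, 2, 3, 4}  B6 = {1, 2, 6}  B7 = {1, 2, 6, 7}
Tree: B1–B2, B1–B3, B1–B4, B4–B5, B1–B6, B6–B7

No — vertex 5 appears in no bag.

A tree decomposition must satisfy three properties: every vertex lies in some bag; for every edge, both endpoints lie together in some bag; and for every vertex, the bags containing it form a connected subtree. Here vertex 5 appears in no bag, so the decomposition is invalid.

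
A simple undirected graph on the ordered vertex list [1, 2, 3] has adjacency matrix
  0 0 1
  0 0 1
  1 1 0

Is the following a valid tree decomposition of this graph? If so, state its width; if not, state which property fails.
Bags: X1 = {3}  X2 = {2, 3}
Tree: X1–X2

No — vertex 1 appears in no bag.

A tree decomposition must satisfy three properties: every vertex lies in some bag; for every edge, both endpoints lie together in some bag; and for every vertex, the bags containing it form a connected subtree. Here vertex 1 appears in no bag, so the decomposition is invalid.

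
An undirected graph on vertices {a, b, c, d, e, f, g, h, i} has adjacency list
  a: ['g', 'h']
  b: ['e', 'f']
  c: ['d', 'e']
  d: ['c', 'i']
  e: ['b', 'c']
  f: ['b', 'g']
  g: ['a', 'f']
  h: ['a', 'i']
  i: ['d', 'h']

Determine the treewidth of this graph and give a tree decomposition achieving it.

Each bag holds 3 vertices, so the decomposition has width 2, which upper-bounds the treewidth. The edges c–e–b–f–g–a–h–i–d–c form a cycle, so G is not a tree and its treewidth is at least 2. The upper and lower bounds meet at 2, so that is the treewidth.

Treewidth 2.
One optimal decomposition is:
Bags: B1 = {b, c, e}  B2 = {b, c, f}  B3 = {c, f, g}  B4 = {a, c, g}  B5 = {a, c, h}  B6 = {c, h, i}  B7 = {c, d, i}
Tree: B1–B2, B2–B3, B3–B4, B4–B5, B5–B6, B6–B7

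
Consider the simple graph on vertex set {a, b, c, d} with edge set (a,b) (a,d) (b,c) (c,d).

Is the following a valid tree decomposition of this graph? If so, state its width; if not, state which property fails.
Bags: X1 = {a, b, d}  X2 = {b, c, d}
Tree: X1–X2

Yes; width 2.

Vertex coverage: the bags together contain {a, b, c, d}, the full vertex set. Edge coverage: each edge of G has both endpoints in at least one bag. Running intersection: for every vertex, the bags containing it form a connected subtree. All three properties hold, so this is a valid tree decomposition of width max|bag| − 1 = 2, and hence tw(G) ≤ 2.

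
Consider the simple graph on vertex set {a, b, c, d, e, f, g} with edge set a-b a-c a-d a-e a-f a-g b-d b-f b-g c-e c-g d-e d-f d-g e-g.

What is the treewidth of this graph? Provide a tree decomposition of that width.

Treewidth 3.
One such decomposition:
Bags: B1 = {a, b, d, g}  B2 = {a, b, d, f}  B3 = {a, d, e, g}  B4 = {a, c, e, g}
Tree: B1–B2, B1–B3, B3–B4

The largest bag has 4 vertices, giving width 3; this decomposition certifies tw(G) ≤ 3. For the lower bound, the 4 vertices {a, d, e, g} are pairwise adjacent, and any tree decomposition puts a clique entirely inside one bag — forcing width ≥ 3. Combining the bounds, tw(G) = 3.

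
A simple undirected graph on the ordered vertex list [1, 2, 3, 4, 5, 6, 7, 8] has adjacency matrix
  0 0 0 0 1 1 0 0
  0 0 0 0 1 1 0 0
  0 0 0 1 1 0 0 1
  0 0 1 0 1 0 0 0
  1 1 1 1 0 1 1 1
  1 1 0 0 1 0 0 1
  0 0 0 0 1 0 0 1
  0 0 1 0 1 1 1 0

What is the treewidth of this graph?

A width-2 tree decomposition is:
Bags: B1 = {3, 5, 8}  B2 = {5, 6, 8}  B3 = {1, 5, 6}  B4 = {3, 4, 5}  B5 = {5, 7, 8}  B6 = {2, 5, 6}
Tree: B1–B2, B2–B3, B1–B4, B2–B5, B3–B6
Each bag holds 3 vertices, so the decomposition has width 2, which upper-bounds the treewidth. Conversely, {3, 5, 8} is a clique of size 3, and the vertices of any clique must share a bag in every tree decomposition; so some bag has ≥ 3 vertices and tw(G) ≥ 2. Therefore the treewidth is 2.

2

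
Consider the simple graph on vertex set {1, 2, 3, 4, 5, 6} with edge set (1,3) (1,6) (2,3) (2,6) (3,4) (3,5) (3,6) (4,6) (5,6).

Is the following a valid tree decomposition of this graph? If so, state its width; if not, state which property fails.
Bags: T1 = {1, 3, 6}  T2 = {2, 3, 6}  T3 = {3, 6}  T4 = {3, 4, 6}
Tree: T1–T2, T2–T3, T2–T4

A tree decomposition must satisfy three properties: every vertex lies in some bag; for every edge, both endpoints lie together in some bag; and for every vertex, the bags containing it form a connected subtree. Here vertex 5 appears in no bag, so the decomposition is invalid.

No — vertex 5 appears in no bag.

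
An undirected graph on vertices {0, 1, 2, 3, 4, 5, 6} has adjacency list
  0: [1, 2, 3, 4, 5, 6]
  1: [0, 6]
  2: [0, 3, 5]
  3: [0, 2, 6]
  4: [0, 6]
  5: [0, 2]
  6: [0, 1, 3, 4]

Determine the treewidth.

2

A width-2 tree decomposition is:
Bags: B1 = {0, 2, 3}  B2 = {0, 3, 6}  B3 = {0, 1, 6}  B4 = {0, 2, 5}  B5 = {0, 4, 6}
Tree: B1–B2, B2–B3, B1–B4, B3–B5
Each bag holds 3 vertices, so the decomposition has width 2, which upper-bounds the treewidth. For the lower bound, the 3 vertices {0, 2, 3} are pairwise adjacent, and any tree decomposition puts a clique entirely inside one bag — forcing width ≥ 2. Therefore the treewidth is 2.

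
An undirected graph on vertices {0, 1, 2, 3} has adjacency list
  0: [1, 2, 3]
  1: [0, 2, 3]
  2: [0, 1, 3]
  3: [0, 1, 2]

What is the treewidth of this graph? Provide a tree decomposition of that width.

With just one bag of size 4, the width is 4 − 1 = 3, so tw(G) ≤ 3. Conversely, {0, 1, 2, 3} is a clique of size 4, and the vertices of any clique must share a bag in every tree decomposition; so some bag has ≥ 4 vertices and tw(G) ≥ 3. Therefore the treewidth is 3.

Treewidth 3.
One optimal decomposition is:
Bags: B1 = {0, 1, 2, 3}
Tree: (single bag)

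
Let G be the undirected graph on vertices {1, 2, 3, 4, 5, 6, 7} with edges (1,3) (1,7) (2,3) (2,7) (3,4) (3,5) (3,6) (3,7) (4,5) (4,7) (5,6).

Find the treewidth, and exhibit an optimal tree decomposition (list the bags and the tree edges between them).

The largest bag has 3 vertices, giving width 2; this decomposition certifies tw(G) ≤ 2. For the lower bound, the 3 vertices {3, 4, 5} are pairwise adjacent, and any tree decomposition puts a clique entirely inside one bag — forcing width ≥ 2. Therefore the treewidth is 2.

Treewidth 2.
One optimal decomposition is:
Bags: B1 = {3, 4, 7}  B2 = {3, 4, 5}  B3 = {2, 3, 7}  B4 = {1, 3, 7}  B5 = {3, 5, 6}
Tree: B1–B2, B1–B3, B1–B4, B2–B5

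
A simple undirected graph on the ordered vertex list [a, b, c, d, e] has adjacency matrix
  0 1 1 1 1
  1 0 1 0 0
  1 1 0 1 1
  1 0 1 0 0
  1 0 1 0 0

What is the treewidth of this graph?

2

A width-2 tree decomposition is:
Bags: B1 = {a, c, e}  B2 = {a, b, c}  B3 = {a, c, d}
Tree: B1–B2, B1–B3
The largest bag has 3 vertices, giving width 2; this decomposition certifies tw(G) ≤ 2. For the lower bound, the 3 vertices {a, c, d} are pairwise adjacent, and any tree decomposition puts a clique entirely inside one bag — forcing width ≥ 2. Hence tw(G) = 2 exactly.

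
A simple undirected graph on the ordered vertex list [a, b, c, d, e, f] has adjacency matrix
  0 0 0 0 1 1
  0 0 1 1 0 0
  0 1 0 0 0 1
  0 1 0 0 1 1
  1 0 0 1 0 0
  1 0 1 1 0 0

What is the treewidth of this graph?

A width-2 tree decomposition is:
Bags: B1 = {a, d, e}  B2 = {a, d, f}  B3 = {b, d, f}  B4 = {b, c, f}
Tree: B1–B2, B2–B3, B3–B4
The largest bag has 3 vertices, giving width 2; this decomposition certifies tw(G) ≤ 2. Since e–a–f–d–e is a cycle in G, G is not acyclic. Forests are exactly the graphs of treewidth ≤ 1, so tw(G) ≥ 2. The upper and lower bounds meet at 2, so that is the treewidth.

2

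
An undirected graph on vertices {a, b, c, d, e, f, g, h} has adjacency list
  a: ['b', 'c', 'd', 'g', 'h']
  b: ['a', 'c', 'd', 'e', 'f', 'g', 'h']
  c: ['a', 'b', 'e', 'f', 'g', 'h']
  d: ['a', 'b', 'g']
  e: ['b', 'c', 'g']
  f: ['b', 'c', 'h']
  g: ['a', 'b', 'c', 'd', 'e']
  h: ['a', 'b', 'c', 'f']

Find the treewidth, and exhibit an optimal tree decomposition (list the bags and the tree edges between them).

Every bag has size at most 4, so the width is 4 − 1 = 3 and tw(G) ≤ 3. For the lower bound, the 4 vertices {a, b, d, g} are pairwise adjacent, and any tree decomposition puts a clique entirely inside one bag — forcing width ≥ 3. Therefore the treewidth is 3.

Treewidth 3.
One optimal decomposition is:
Bags: B1 = {a, b, c, g}  B2 = {a, b, c, h}  B3 = {a, b, d, g}  B4 = {b, c, f, h}  B5 = {b, c, e, g}
Tree: B1–B2, B1–B3, B2–B4, B1–B5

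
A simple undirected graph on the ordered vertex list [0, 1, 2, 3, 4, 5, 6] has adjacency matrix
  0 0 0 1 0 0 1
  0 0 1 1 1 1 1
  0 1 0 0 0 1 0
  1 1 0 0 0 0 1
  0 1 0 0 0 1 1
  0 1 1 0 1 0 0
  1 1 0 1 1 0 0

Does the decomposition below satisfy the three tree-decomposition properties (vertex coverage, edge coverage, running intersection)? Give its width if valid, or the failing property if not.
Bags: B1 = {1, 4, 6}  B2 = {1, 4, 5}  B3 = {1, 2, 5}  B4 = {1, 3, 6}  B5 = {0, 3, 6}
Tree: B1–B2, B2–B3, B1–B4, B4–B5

Checking the three conditions: (i) the bags cover all of {0, 1, 2, 3, 4, 5, 6}; (ii) for each edge, some bag contains both endpoints; (iii) the bags containing any fixed vertex form a subtree. All hold, so the decomposition is valid with width 3 − 1 = 2.

Yes; width 2.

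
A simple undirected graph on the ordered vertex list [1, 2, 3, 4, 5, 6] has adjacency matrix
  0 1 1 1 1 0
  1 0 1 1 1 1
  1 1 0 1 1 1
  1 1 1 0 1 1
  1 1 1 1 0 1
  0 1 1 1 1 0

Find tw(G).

A width-4 tree decomposition is:
Bags: B1 = {2, 3, 4, 5, 6}  B2 = {1, 2, 3, 4, 5}
Tree: B1–B2
The largest bag has 5 vertices, giving width 4; this decomposition certifies tw(G) ≤ 4. On the other hand G contains the 5-clique {1, 2, 3, 4, 5}. A clique must lie in a single bag of any decomposition, so no decomposition can have width below 4. The upper and lower bounds meet at 4, so that is the treewidth.

4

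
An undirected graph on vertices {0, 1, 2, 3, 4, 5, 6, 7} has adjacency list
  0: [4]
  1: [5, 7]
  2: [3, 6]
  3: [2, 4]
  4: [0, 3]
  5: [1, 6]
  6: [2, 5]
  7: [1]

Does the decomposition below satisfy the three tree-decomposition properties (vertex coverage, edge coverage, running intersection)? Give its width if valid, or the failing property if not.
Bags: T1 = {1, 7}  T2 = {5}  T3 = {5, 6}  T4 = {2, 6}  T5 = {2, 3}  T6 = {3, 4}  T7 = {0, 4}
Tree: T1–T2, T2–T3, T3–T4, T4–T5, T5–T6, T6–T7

A tree decomposition must satisfy three properties: every vertex lies in some bag; for every edge, both endpoints lie together in some bag; and for every vertex, the bags containing it form a connected subtree. Here edge (1,5) lies in no bag, so the decomposition is invalid.

No — edge (1,5) lies in no bag.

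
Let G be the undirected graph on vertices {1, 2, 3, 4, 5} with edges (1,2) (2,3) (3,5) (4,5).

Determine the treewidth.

A width-1 tree decomposition is:
Bags: B1 = {4, 5}  B2 = {3, 5}  B3 = {2, 3}  B4 = {1, 2}
Tree: B1–B2, B2–B3, B3–B4
The largest bag has 2 vertices, giving width 1; this decomposition certifies tw(G) ≤ 1. Since G has at least one edge (e.g. 4–5), it is not an edgeless graph, so tw(G) ≥ 1. Hence tw(G) = 1 exactly.

1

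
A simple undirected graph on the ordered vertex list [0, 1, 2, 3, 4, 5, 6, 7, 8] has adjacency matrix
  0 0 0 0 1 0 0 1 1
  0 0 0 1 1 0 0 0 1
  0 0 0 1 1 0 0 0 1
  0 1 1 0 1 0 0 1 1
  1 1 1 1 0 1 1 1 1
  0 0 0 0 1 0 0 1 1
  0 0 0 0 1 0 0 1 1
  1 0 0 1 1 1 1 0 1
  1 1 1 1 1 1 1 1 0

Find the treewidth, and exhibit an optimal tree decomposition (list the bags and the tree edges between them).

Every bag has size at most 4, so the width is 4 − 1 = 3 and tw(G) ≤ 3. For the lower bound, the 4 vertices {1, 3, 4, 8} are pairwise adjacent, and any tree decomposition puts a clique entirely inside one bag — forcing width ≥ 3. Hence tw(G) = 3 exactly.

Treewidth 3.
One optimal decomposition is:
Bags: B1 = {4, 6, 7, 8}  B2 = {0, 4, 7, 8}  B3 = {4, 5, 7, 8}  B4 = {3, 4, 7, 8}  B5 = {2, 3, 4, 8}  B6 = {1, 3, 4, 8}
Tree: B1–B2, B1–B3, B1–B4, B4–B5, B4–B6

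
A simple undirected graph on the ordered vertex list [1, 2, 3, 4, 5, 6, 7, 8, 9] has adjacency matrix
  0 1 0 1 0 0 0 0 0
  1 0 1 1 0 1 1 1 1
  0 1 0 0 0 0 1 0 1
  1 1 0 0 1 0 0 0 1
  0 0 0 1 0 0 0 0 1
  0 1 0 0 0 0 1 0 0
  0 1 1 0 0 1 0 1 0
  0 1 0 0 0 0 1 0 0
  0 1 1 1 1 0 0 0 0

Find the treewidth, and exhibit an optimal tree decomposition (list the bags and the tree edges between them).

The largest bag has 3 vertices, giving width 2; this decomposition certifies tw(G) ≤ 2. On the other hand G contains the 3-clique {1, 2, 4}. A clique must lie in a single bag of any decomposition, so no decomposition can have width below 2. Therefore the treewidth is 2.

Treewidth 2.
One such decomposition:
Bags: B1 = {2, 3, 9}  B2 = {2, 3, 7}  B3 = {2, 4, 9}  B4 = {2, 6, 7}  B5 = {2, 7, 8}  B6 = {4, 5, 9}  B7 = {1, 2, 4}
Tree: B1–B2, B1–B3, B2–B4, B4–B5, B3–B6, B3–B7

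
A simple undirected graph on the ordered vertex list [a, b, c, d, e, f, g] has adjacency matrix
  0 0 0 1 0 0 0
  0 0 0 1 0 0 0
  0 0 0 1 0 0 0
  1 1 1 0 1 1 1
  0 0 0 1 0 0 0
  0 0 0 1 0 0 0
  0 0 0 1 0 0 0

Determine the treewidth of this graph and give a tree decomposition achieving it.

Each bag holds 2 vertices, so the decomposition has width 1, which upper-bounds the treewidth. Since G has at least one edge (e.g. d–c), it is not an edgeless graph, so tw(G) ≥ 1. Hence tw(G) = 1 exactly.

Treewidth 1.
One such decomposition:
Bags: B1 = {c, d}  B2 = {d, f}  B3 = {a, d}  B4 = {d, e}  B5 = {b, d}  B6 = {d, g}
Tree: B1–B2, B1–B3, B2–B4, B4–B5, B3–B6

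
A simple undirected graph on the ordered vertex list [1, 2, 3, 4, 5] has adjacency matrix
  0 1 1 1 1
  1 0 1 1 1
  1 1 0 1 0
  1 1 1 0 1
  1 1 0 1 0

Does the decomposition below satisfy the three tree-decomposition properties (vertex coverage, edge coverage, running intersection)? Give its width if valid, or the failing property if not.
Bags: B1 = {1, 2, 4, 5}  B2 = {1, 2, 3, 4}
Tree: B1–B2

Vertex coverage: the bags together contain {1, 2, 3, 4, 5}, the full vertex set. Edge coverage: each edge of G has both endpoints in at least one bag. Running intersection: for every vertex, the bags containing it form a connected subtree. All three properties hold, so this is a valid tree decomposition of width max|bag| − 1 = 3, and hence tw(G) ≤ 3.

Yes; width 3.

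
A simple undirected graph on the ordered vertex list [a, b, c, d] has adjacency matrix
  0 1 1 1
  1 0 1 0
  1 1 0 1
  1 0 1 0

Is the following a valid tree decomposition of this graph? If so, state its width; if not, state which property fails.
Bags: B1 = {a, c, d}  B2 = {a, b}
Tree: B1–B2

A tree decomposition must satisfy three properties: every vertex lies in some bag; for every edge, both endpoints lie together in some bag; and for every vertex, the bags containing it form a connected subtree. Here edge (c,b) lies in no bag, so the decomposition is invalid.

No — edge (c,b) lies in no bag.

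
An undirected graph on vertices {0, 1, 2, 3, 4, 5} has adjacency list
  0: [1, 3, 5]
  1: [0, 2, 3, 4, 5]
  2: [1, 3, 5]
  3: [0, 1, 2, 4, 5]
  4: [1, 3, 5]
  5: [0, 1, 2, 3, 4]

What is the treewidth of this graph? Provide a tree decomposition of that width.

Every bag has size at most 4, so the width is 4 − 1 = 3 and tw(G) ≤ 3. For the lower bound, the 4 vertices {0, 1, 3, 5} are pairwise adjacent, and any tree decomposition puts a clique entirely inside one bag — forcing width ≥ 3. Combining the bounds, tw(G) = 3.

Treewidth 3.
One optimal decomposition is:
Bags: B1 = {1, 2, 3, 5}  B2 = {0, 1, 3, 5}  B3 = {1, 3, 4, 5}
Tree: B1–B2, B2–B3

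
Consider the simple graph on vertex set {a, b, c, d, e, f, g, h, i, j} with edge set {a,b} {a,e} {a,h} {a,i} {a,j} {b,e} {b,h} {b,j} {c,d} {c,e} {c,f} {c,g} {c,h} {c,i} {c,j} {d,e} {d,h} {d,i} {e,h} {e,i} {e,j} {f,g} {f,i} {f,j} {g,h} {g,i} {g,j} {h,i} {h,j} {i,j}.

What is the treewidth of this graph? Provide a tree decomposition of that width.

Each bag holds 5 vertices, so the decomposition has width 4, which upper-bounds the treewidth. For the lower bound, the 5 vertices {a, b, e, h, j} are pairwise adjacent, and any tree decomposition puts a clique entirely inside one bag — forcing width ≥ 4. The upper and lower bounds meet at 4, so that is the treewidth.

Treewidth 4.
Bags: B1 = {c, e, h, i, j}  B2 = {a, e, h, i, j}  B3 = {a, b, e, h, j}  B4 = {c, d, e, h, i}  B5 = {c, g, h, i, j}  B6 = {c, f, g, i, j}
Tree: B1–B2, B2–B3, B1–B4, B1–B5, B5–B6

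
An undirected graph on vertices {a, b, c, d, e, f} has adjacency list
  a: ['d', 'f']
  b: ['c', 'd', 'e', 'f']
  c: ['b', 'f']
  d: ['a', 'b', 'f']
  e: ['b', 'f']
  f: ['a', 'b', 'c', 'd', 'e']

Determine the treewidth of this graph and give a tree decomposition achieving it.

Treewidth 2.
Bags: B1 = {b, c, f}  B2 = {b, d, f}  B3 = {a, d, f}  B4 = {b, e, f}
Tree: B1–B2, B2–B3, B1–B4

Each bag holds 3 vertices, so the decomposition has width 2, which upper-bounds the treewidth. Conversely, {a, d, f} is a clique of size 3, and the vertices of any clique must share a bag in every tree decomposition; so some bag has ≥ 3 vertices and tw(G) ≥ 2. Therefore the treewidth is 2.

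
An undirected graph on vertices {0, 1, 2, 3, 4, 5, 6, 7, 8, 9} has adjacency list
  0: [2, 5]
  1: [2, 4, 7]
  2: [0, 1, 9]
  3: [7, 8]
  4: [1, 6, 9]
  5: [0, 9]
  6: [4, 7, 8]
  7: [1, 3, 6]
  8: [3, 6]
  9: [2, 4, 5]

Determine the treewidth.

A width-2 tree decomposition is:
Bags: B1 = {3, 7, 8}  B2 = {6, 7, 8}  B3 = {1, 6, 7}  B4 = {1, 4, 6}  B5 = {1, 2, 4}  B6 = {2, 4, 9}  B7 = {0, 2, 9}  B8 = {0, 5, 9}
Tree: B1–B2, B2–B3, B3–B4, B4–B5, B5–B6, B6–B7, B7–B8
Each bag holds 3 vertices, so the decomposition has width 2, which upper-bounds the treewidth. Since 3–8–6–7–3 is a cycle in G, G is not acyclic. Forests are exactly the graphs of treewidth ≤ 1, so tw(G) ≥ 2. The upper and lower bounds meet at 2, so that is the treewidth.

2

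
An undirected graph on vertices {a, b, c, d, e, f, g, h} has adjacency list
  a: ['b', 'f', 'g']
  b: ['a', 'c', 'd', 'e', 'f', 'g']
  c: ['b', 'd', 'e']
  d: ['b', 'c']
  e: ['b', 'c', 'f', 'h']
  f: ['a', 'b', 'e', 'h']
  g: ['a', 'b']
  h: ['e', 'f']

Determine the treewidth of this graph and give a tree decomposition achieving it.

Each bag holds 3 vertices, so the decomposition has width 2, which upper-bounds the treewidth. For the lower bound, the 3 vertices {e, f, h} are pairwise adjacent, and any tree decomposition puts a clique entirely inside one bag — forcing width ≥ 2. Hence tw(G) = 2 exactly.

Treewidth 2.
One optimal decomposition is:
Bags: B1 = {a, b, f}  B2 = {a, b, g}  B3 = {b, e, f}  B4 = {b, c, e}  B5 = {b, c, d}  B6 = {e, f, h}
Tree: B1–B2, B1–B3, B3–B4, B4–B5, B3–B6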